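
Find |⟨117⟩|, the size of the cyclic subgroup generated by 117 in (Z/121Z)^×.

110

Since 117 ∈ (Z/121Z)^×, its order divides φ(121) = φ(11^2) = 11·(11−1) = 110 = 2 · 5 · 11.
Divisors of 110: 1, 2, 5, 10, 11, 22, 55, 110.
Test each divisor d:
117^1 ≡ 117
117^2 ≡ 16
117^5 ≡ 65
117^10 ≡ 111
117^11 ≡ 40
117^22 ≡ 27
117^55 ≡ 120
117^110 ≡ 1
The smallest such exponent is 110, so the order of 117 is 110.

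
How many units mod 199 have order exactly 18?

φ(199) = 199 − 1 = 198 = 2 · 3^2 · 11.
(Z/199Z)^× is cyclic (|G| = 198); a cyclic group of order m has exactly φ(d) elements of each order d | m, and none otherwise.
18 = 2 · 3^2 divides 198, and φ(18) = 6.

6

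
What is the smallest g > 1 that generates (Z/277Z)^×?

5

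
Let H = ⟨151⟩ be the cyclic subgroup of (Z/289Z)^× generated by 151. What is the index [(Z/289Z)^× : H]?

2

The order of 151 must divide φ(289) = φ(17^2) = 17·(17−1) = 272 = 2^4 · 17.
Divisors of 272: 1, 2, 4, 8, 16, 17, 34, 68, 136, 272.
Evaluate successive powers at the divisors of 272:
151^1 ≡ 151
151^2 ≡ 259
151^4 ≡ 33
151^8 ≡ 222
151^16 ≡ 154
151^17 ≡ 134
151^34 ≡ 38
151^68 ≡ 288
151^136 ≡ 1
So ord_289(151) = 136, hence |⟨151⟩| = 136.
The index is φ(289) / ord(151) = 272 / 136 = 2.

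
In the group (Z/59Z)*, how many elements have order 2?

1

φ(59) = 59 − 1 = 58 = 2 · 29.
(Z/59Z)^× is cyclic (|G| = 58); a cyclic group of order m has exactly φ(d) elements of each order d | m, and none otherwise.
2 | 58, and φ(2) = 2 − 1 = 1.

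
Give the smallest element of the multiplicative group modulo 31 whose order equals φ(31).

φ(31) = 31 − 1 = 30 = 2 · 3 · 5.
g is a primitive root iff g^(30/q) ≢ 1 (mod 31) for each prime q ∈ {2, 3, 5}.
g = 2: 2^15 ≡ 1 — hits 1, so not a primitive root.
g = 3: 3^15 ≡ 30; 3^10 ≡ 25; 3^6 ≡ 16 — none is 1, so 3 is a primitive root.
So 3 is the smallest generator of (Z/31Z)^×.

3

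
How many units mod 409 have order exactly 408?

128

φ(409) = 409 − 1 = 408 = 2^3 · 3 · 17.
In a cyclic group of order 408, there are φ(d) elements of order d for each divisor d of 408, and zero for non-divisors.
408 = 2^3 · 3 · 17 divides 408, and φ(408) = 128.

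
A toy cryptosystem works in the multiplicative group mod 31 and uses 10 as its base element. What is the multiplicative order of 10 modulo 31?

By Lagrange's theorem, ord_31(10) divides φ(31) = 31 − 1 = 30 = 2 · 3 · 5.
Divisors of 30: 1, 2, 3, 5, 6, 10, 15, 30.
Check 10^d mod 31 for each divisor in increasing order:
10^1 ≡ 10 (mod 31)
10^2 ≡ 7 (mod 31)
10^3 ≡ 8 (mod 31)
10^5 ≡ 25 (mod 31)
10^6 ≡ 2 (mod 31)
10^10 ≡ 5 (mod 31)
10^15 ≡ 1 (mod 31) ✓
The smallest such exponent is 15, so the order of 10 is 15.

15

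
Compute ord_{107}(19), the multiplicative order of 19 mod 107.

53

Since 19 ∈ (Z/107Z)^×, its order divides φ(107) = 107 − 1 = 106 = 2 · 53.
Divisors of 106: 1, 2, 53, 106.
Compute 19^d (mod 107) for the divisors d until we hit 1:
19^1 ≡ 19
19^2 ≡ 40
19^53 ≡ 1
Therefore the multiplicative order of 19 modulo 107 is 53.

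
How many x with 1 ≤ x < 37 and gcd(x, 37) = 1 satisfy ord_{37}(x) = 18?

φ(37) = 37 − 1 = 36 = 2^2 · 3^2.
In a cyclic group of order 36, there are φ(d) elements of order d for each divisor d of 36, and zero for non-divisors.
18 = 2 · 3^2 divides 36, and φ(18) = 6.

6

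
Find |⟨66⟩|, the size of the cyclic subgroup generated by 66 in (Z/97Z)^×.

The order of 66 must divide φ(97) = 97 − 1 = 96 = 2^5 · 3.
Divisors of 96: 1, 2, 3, 4, 6, 8, 12, 16, 24, 32, 48, 96.
Evaluate successive powers at the divisors of 96:
66^1 ≡ 66
66^2 ≡ 88
66^3 ≡ 85
66^4 ≡ 81
66^6 ≡ 47
66^8 ≡ 62
66^12 ≡ 75
66^16 ≡ 61
66^24 ≡ 96
66^32 ≡ 35
66^48 ≡ 1
Therefore the multiplicative order of 66 modulo 97 is 48.

48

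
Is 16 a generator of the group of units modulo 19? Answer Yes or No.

No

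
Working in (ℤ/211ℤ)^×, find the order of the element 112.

Since 112 ∈ (Z/211Z)^×, its order divides φ(211) = 211 − 1 = 210 = 2 · 3 · 5 · 7.
Divisors of 210: 1, 2, 3, 5, 6, 7, 10, 14, 15, 21, 30, 35, 42, 70, 105, 210.
Check 112^d mod 211 for each divisor in increasing order:
112^1 ≡ 112 (mod 211)
112^2 ≡ 95 (mod 211)
112^3 ≡ 90 (mod 211)
112^5 ≡ 110 (mod 211)
112^6 ≡ 82 (mod 211)
112^7 ≡ 111 (mod 211)
112^10 ≡ 73 (mod 211)
112^14 ≡ 83 (mod 211)
112^15 ≡ 12 (mod 211)
112^21 ≡ 140 (mod 211)
112^30 ≡ 144 (mod 211)
112^35 ≡ 15 (mod 211)
112^42 ≡ 188 (mod 211)
112^70 ≡ 14 (mod 211)
112^105 ≡ 210 (mod 211)
112^210 ≡ 1 (mod 211) ✓
The smallest such exponent is 210, so the order of 112 is 210.

210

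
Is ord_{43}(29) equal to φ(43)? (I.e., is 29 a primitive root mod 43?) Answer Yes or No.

Yes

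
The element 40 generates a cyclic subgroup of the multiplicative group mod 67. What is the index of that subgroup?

6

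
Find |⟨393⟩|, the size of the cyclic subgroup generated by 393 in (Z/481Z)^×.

12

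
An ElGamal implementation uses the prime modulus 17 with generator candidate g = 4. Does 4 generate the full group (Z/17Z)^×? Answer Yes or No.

φ(17) = 17 − 1 = 16 = 2^4.
An element g generates (Z/17Z)^× iff g^(16/q) ≢ 1 (mod 17) for each prime q ∈ {2}.
4^8 ≡ 1 (mod 17)  [q = 2: ≡ 1 ✗]
The check at q = 2 fails, so 4 generates a proper subgroup.

No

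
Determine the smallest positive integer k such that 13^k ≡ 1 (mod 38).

18

ord(13) | φ(38) = φ(2)·φ(19) = 1·18 = 18 = 2 · 3^2.
Divisors of 18: 1, 2, 3, 6, 9, 18.
Check 13^d mod 38 for each divisor in increasing order:
13^1 ≡ 13 (mod 38)
13^2 ≡ 17 (mod 38)
13^3 ≡ 31 (mod 38)
13^6 ≡ 11 (mod 38)
13^9 ≡ 37 (mod 38)
13^18 ≡ 1 (mod 38) ✓
Therefore the multiplicative order of 13 modulo 38 is 18.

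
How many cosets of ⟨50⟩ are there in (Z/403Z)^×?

6

The order of 50 must divide φ(403) = φ(13·31) = (13−1)·(31−1) = 12·30 = 360 = 2^3 · 3^2 · 5.
Divisors of 360: 1, 2, 3, 4, 5, 6, 8, 9, 10, 12, 15, 18, 20, 24, 30, 36, 40, 45, 60, 72, 90, 120, 180, 360.
Compute 50^d (mod 403) for the divisors d until we hit 1:
50^1 ≡ 50 (mod 403)
50^2 ≡ 82 (mod 403)
50^3 ≡ 70 (mod 403)
50^4 ≡ 276 (mod 403)
50^5 ≡ 98 (mod 403)
50^6 ≡ 64 (mod 403)
50^8 ≡ 9 (mod 403)
50^9 ≡ 47 (mod 403)
50^10 ≡ 335 (mod 403)
50^12 ≡ 66 (mod 403)
50^15 ≡ 187 (mod 403)
50^18 ≡ 194 (mod 403)
50^20 ≡ 191 (mod 403)
50^24 ≡ 326 (mod 403)
50^30 ≡ 311 (mod 403)
50^36 ≡ 157 (mod 403)
50^40 ≡ 211 (mod 403)
50^45 ≡ 125 (mod 403)
50^60 ≡ 1 (mod 403) ✓
The order of 50 is 60, so the subgroup it generates has 60 elements.
[(Z/403Z)^× : ⟨50⟩] = 360/60 = 6.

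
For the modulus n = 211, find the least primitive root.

φ(211) = 211 − 1 = 210 = 2 · 3 · 5 · 7.
Test candidates g = 2, 3, … against the prime factors q ∈ {2, 3, 5, 7} of φ(211): g is a generator iff g^(210/q) ≢ 1 for every such q.
g = 2: 2^105 ≡ 210; 2^70 ≡ 196; 2^42 ≡ 107; 2^30 ≡ 171 — none is 1, so 2 is a primitive root.
Hence the least primitive root of 211 is 2.

2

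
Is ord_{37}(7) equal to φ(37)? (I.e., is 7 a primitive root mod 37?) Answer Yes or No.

No

φ(37) = 37 − 1 = 36 = 2^2 · 3^2.
7 is a primitive root mod 37 iff 7^(φ(37)/q) ≢ 1 for every prime q | φ(37), i.e. q ∈ {2, 3}.
7^18 ≡ 1 (mod 37)  [q = 2: ≡ 1 ✗]
7^12 ≡ 10 (mod 37)  [q = 3: ≢ 1 ✓]
The check at q = 2 fails, so 7 generates a proper subgroup.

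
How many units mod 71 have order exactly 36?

0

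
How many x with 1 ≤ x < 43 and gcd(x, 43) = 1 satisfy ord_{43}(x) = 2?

φ(43) = 43 − 1 = 42 = 2 · 3 · 7.
In a cyclic group of order 42, there are φ(d) elements of order d for each divisor d of 42, and zero for non-divisors.
2 | 42, and φ(2) = 2 − 1 = 1.

1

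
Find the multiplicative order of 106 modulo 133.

The order of 106 must divide φ(133) = φ(7·19) = (7−1)·(19−1) = 6·18 = 108 = 2^2 · 3^3.
Divisors of 108: 1, 2, 3, 4, 6, 9, 12, 18, 27, 36, 54, 108.
Compute 106^d (mod 133) for the divisors d until we hit 1:
106^1 ≡ 106 (mod 133)
106^2 ≡ 64 (mod 133)
106^3 ≡ 1 (mod 133) ✓
The smallest such exponent is 3, so the order of 106 is 3.

3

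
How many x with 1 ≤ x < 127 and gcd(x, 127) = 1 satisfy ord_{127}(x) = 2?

1

φ(127) = 127 − 1 = 126 = 2 · 3^2 · 7.
Since (Z/127Z)^× is cyclic of order 126, the number of elements of order d is φ(d) when d | 126 and 0 otherwise.
2 | 126, and φ(2) = 2 − 1 = 1.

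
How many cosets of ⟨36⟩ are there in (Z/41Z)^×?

2

ord(36) | φ(41) = 41 − 1 = 40 = 2^3 · 5.
Divisors of 40: 1, 2, 4, 5, 8, 10, 20, 40.
Test each divisor d:
36^1 ≡ 36 (mod 41)
36^2 ≡ 25 (mod 41)
36^4 ≡ 10 (mod 41)
36^5 ≡ 32 (mod 41)
36^8 ≡ 18 (mod 41)
36^10 ≡ 40 (mod 41)
36^20 ≡ 1 (mod 41) ✓
So ord_41(36) = 20, hence |⟨36⟩| = 20.
The index is φ(41) / ord(36) = 40 / 20 = 2.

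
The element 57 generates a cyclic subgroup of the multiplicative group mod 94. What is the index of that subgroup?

1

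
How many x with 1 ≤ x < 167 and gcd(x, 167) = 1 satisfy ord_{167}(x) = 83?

82

φ(167) = 167 − 1 = 166 = 2 · 83.
(Z/167Z)^× is cyclic (|G| = 166); a cyclic group of order m has exactly φ(d) elements of each order d | m, and none otherwise.
83 | 166, and φ(83) = 83 − 1 = 82.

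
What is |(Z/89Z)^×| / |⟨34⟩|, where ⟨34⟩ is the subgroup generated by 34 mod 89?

22

ord(34) | φ(89) = 89 − 1 = 88 = 2^3 · 11.
Divisors of 88: 1, 2, 4, 8, 11, 22, 44, 88.
Check 34^d mod 89 for each divisor in increasing order:
34^1 ≡ 34 (mod 89)
34^2 ≡ 88 (mod 89)
34^4 ≡ 1 (mod 89) ✓
Thus |⟨34⟩| = ord(34) = 4.
The index is φ(89) / ord(34) = 88 / 4 = 22.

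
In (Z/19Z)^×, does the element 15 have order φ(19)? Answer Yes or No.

Yes

φ(19) = 19 − 1 = 18 = 2 · 3^2.
15 is a primitive root mod 19 iff 15^(φ(19)/q) ≢ 1 for every prime q | φ(19), i.e. q ∈ {2, 3}.
15^9 ≡ 18 (mod 19)  [q = 2: ≢ 1 ✓]
15^6 ≡ 11 (mod 19)  [q = 3: ≢ 1 ✓]
All checks pass, so 15 has order 18 and is a primitive root modulo 19.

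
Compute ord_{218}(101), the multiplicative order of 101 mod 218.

12

By Lagrange's theorem, ord_218(101) divides φ(218) = φ(2)·φ(109) = 1·108 = 108 = 2^2 · 3^3.
Divisors of 108: 1, 2, 3, 4, 6, 9, 12, 18, 27, 36, 54, 108.
Check 101^d mod 218 for each divisor in increasing order:
101^1 ≡ 101
101^2 ≡ 173
101^3 ≡ 33
101^4 ≡ 63
101^6 ≡ 217
101^9 ≡ 185
101^12 ≡ 1
Hence ord(101) = 12.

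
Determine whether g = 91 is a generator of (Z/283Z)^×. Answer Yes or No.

No

φ(283) = 283 − 1 = 282 = 2 · 3 · 47.
91 is a primitive root mod 283 iff 91^(φ(283)/q) ≢ 1 for every prime q | φ(283), i.e. q ∈ {2, 3, 47}.
91^141 ≡ 1 (mod 283)  [q = 2: ≡ 1 ✗]
91^94 ≡ 238 (mod 283)  [q = 3: ≢ 1 ✓]
91^6 ≡ 251 (mod 283)  [q = 47: ≢ 1 ✓]
91^141 ≡ 1 shows ord(91) | 141, strictly less than φ(283); not a primitive root.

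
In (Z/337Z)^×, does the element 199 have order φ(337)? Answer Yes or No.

No

φ(337) = 337 − 1 = 336 = 2^4 · 3 · 7.
An element g generates (Z/337Z)^× iff g^(336/q) ≢ 1 (mod 337) for each prime q ∈ {2, 3, 7}.
199^168 ≡ 336 (mod 337)  [q = 2: ≢ 1 ✓]
199^112 ≡ 128 (mod 337)  [q = 3: ≢ 1 ✓]
199^48 ≡ 1 (mod 337)  [q = 7: ≡ 1 ✗]
199^48 ≡ 1 shows ord(199) | 48, strictly less than φ(337); not a primitive root.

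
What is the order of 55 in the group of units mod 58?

28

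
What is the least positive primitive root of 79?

φ(79) = 79 − 1 = 78 = 2 · 3 · 13.
g is a primitive root iff g^(78/q) ≢ 1 (mod 79) for each prime q ∈ {2, 3, 13}.
g = 2: 2^39 ≡ 1 — hits 1, so not a primitive root.
g = 3: 3^39 ≡ 78; 3^26 ≡ 23; 3^6 ≡ 18 — none is 1, so 3 is a primitive root.
Hence the least primitive root of 79 is 3.

3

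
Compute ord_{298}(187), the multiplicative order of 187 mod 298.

148

ord(187) | φ(298) = φ(2)·φ(149) = 1·148 = 148 = 2^2 · 37.
Divisors of 148: 1, 2, 4, 37, 74, 148.
Evaluate successive powers at the divisors of 148:
187^1 ≡ 187 (mod 298)
187^2 ≡ 103 (mod 298)
187^4 ≡ 179 (mod 298)
187^37 ≡ 105 (mod 298)
187^74 ≡ 297 (mod 298)
187^148 ≡ 1 (mod 298) ✓
So ord_298(187) = 148.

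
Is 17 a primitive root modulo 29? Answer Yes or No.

φ(29) = 29 − 1 = 28 = 2^2 · 7.
17 is a primitive root mod 29 iff 17^(φ(29)/q) ≢ 1 for every prime q | φ(29), i.e. q ∈ {2, 7}.
17^14 ≡ 28 (mod 29)  [q = 2: ≢ 1 ✓]
17^4 ≡ 1 (mod 29)  [q = 7: ≡ 1 ✗]
17^4 ≡ 1 shows ord(17) | 4, strictly less than φ(29); not a primitive root.

No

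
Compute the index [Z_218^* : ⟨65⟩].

1

ord(65) | φ(218) = φ(2)·φ(109) = 1·108 = 108 = 2^2 · 3^3.
Divisors of 108: 1, 2, 3, 4, 6, 9, 12, 18, 27, 36, 54, 108.
Evaluate successive powers at the divisors of 108:
65^1 ≡ 65 (mod 218)
65^2 ≡ 83 (mod 218)
65^3 ≡ 163 (mod 218)
65^4 ≡ 131 (mod 218)
65^6 ≡ 191 (mod 218)
65^9 ≡ 177 (mod 218)
65^12 ≡ 75 (mod 218)
65^18 ≡ 155 (mod 218)
65^27 ≡ 185 (mod 218)
65^36 ≡ 45 (mod 218)
65^54 ≡ 217 (mod 218)
65^108 ≡ 1 (mod 218) ✓
So ord_218(65) = 108, hence |⟨65⟩| = 108.
[(Z/218Z)^× : ⟨65⟩] = 108/108 = 1.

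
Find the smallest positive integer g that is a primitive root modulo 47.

5

φ(47) = 47 − 1 = 46 = 2 · 23.
Test candidates g = 2, 3, … against the prime factors q ∈ {2, 23} of φ(47): g is a generator iff g^(46/q) ≢ 1 for every such q.
g = 2: 2^23 ≡ 1 — hits 1, so not a primitive root.
g = 3: 3^23 ≡ 1 — hits 1, so not a primitive root.
g = 4: 4^23 ≡ 1 — hits 1, so not a primitive root.
g = 5: 5^23 ≡ 46; 5^2 ≡ 25 — none is 1, so 5 is a primitive root.
The smallest primitive root modulo 47 is 5.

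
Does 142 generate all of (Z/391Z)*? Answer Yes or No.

No

391 = 17 · 23 is a product of two distinct odd primes, so (Z/391Z)^× ≅ (Z/17Z)^× × (Z/23Z)^× is not cyclic.
No primitive root modulo 391 exists; in particular 142 is not one.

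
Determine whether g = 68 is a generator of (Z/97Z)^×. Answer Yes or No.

Yes

φ(97) = 97 − 1 = 96 = 2^5 · 3.
68 is a primitive root mod 97 iff 68^(φ(97)/q) ≢ 1 for every prime q | φ(97), i.e. q ∈ {2, 3}.
68^48 ≡ 96 (mod 97)  [q = 2: ≢ 1 ✓]
68^32 ≡ 35 (mod 97)  [q = 3: ≢ 1 ✓]
None equal 1, so ord_97(68) = 96: 68 is a primitive root.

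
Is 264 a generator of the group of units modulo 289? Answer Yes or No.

φ(289) = φ(17^2) = 17·(17−1) = 272 = 2^4 · 17.
Test 264^(272/q) mod 289 for each prime factor q of 272:
264^136 ≡ 1 (mod 289)  [q = 2: ≡ 1 ✗]
264^16 ≡ 120 (mod 289)  [q = 17: ≢ 1 ✓]
Since 264^136 ≡ 1, the order of 264 divides 136 < 272, so 264 is not a primitive root.

No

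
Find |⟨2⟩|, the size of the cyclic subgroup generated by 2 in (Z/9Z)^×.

6

The order of 2 must divide φ(9) = φ(3^2) = 3·(3−1) = 6 = 2 · 3.
Divisors of 6: 1, 2, 3, 6.
Compute 2^d (mod 9) for the divisors d until we hit 1:
2^1 ≡ 2 (mod 9)
2^2 ≡ 4 (mod 9)
2^3 ≡ 8 (mod 9)
2^6 ≡ 1 (mod 9) ✓
Hence ord(2) = 6.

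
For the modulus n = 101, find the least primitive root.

2

φ(101) = 101 − 1 = 100 = 2^2 · 5^2.
g is a primitive root iff g^(100/q) ≢ 1 (mod 101) for each prime q ∈ {2, 5}.
g = 2: 2^50 ≡ 100; 2^20 ≡ 95 — none is 1, so 2 is a primitive root.
The smallest primitive root modulo 101 is 2.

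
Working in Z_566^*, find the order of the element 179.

By Lagrange's theorem, ord_566(179) divides φ(566) = φ(2)·φ(283) = 1·282 = 282 = 2 · 3 · 47.
Divisors of 282: 1, 2, 3, 6, 47, 94, 141, 282.
Test each divisor d:
179^1 ≡ 179 (mod 566)
179^2 ≡ 345 (mod 566)
179^3 ≡ 61 (mod 566)
179^6 ≡ 325 (mod 566)
179^47 ≡ 521 (mod 566)
179^94 ≡ 327 (mod 566)
179^141 ≡ 1 (mod 566) ✓
Hence ord(179) = 141.

141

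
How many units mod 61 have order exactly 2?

1

φ(61) = 61 − 1 = 60 = 2^2 · 3 · 5.
Since (Z/61Z)^× is cyclic of order 60, the number of elements of order d is φ(d) when d | 60 and 0 otherwise.
2 | 60, and φ(2) = 2 − 1 = 1.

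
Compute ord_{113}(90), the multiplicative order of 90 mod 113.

112

The order of 90 must divide φ(113) = 113 − 1 = 112 = 2^4 · 7.
Divisors of 112: 1, 2, 4, 7, 8, 14, 16, 28, 56, 112.
Compute 90^d (mod 113) for the divisors d until we hit 1:
90^1 ≡ 90
90^2 ≡ 77
90^4 ≡ 53
90^7 ≡ 40
90^8 ≡ 97
90^14 ≡ 18
90^16 ≡ 30
90^28 ≡ 98
90^56 ≡ 112
90^112 ≡ 1
Therefore the multiplicative order of 90 modulo 113 is 112.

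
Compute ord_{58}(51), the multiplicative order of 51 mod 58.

Since 51 ∈ (Z/58Z)^×, its order divides φ(58) = φ(2)·φ(29) = 1·28 = 28 = 2^2 · 7.
Divisors of 28: 1, 2, 4, 7, 14, 28.
Compute 51^d (mod 58) for the divisors d until we hit 1:
51^1 ≡ 51 (mod 58)
51^2 ≡ 49 (mod 58)
51^4 ≡ 23 (mod 58)
51^7 ≡ 57 (mod 58)
51^14 ≡ 1 (mod 58) ✓
So ord_58(51) = 14.

14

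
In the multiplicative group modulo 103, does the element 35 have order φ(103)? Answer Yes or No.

φ(103) = 103 − 1 = 102 = 2 · 3 · 17.
35 is a primitive root mod 103 iff 35^(φ(103)/q) ≢ 1 for every prime q | φ(103), i.e. q ∈ {2, 3, 17}.
35^51 ≡ 102 (mod 103)  [q = 2: ≢ 1 ✓]
35^34 ≡ 46 (mod 103)  [q = 3: ≢ 1 ✓]
35^6 ≡ 8 (mod 103)  [q = 17: ≢ 1 ✓]
None equal 1, so ord_103(35) = 102: 35 is a primitive root.

Yes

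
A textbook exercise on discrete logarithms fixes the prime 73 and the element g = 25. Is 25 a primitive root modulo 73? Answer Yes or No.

No

φ(73) = 73 − 1 = 72 = 2^3 · 3^2.
25 is a primitive root mod 73 iff 25^(φ(73)/q) ≢ 1 for every prime q | φ(73), i.e. q ∈ {2, 3}.
25^36 ≡ 1 (mod 73)  [q = 2: ≡ 1 ✗]
25^24 ≡ 64 (mod 73)  [q = 3: ≢ 1 ✓]
The check at q = 2 fails, so 25 generates a proper subgroup.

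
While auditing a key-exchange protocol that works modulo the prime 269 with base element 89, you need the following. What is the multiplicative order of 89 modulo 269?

Since 89 ∈ (Z/269Z)^×, its order divides φ(269) = 269 − 1 = 268 = 2^2 · 67.
Divisors of 268: 1, 2, 4, 67, 134, 268.
Test each divisor d:
89^1 ≡ 89
89^2 ≡ 120
89^4 ≡ 143
89^67 ≡ 268
89^134 ≡ 1
So ord_269(89) = 134.

134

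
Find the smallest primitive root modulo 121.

φ(121) = φ(11^2) = 11·(11−1) = 110 = 2 · 5 · 11.
g is a primitive root iff g^(110/q) ≢ 1 (mod 121) for each prime q ∈ {2, 5, 11}.
g = 2: 2^55 ≡ 120; 2^22 ≡ 81; 2^10 ≡ 56 — none is 1, so 2 is a primitive root.
Hence the least primitive root of 121 is 2.

2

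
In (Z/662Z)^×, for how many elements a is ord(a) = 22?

10

φ(662) = φ(2)·φ(331) = 1·330 = 330 = 2 · 3 · 5 · 11.
In a cyclic group of order 330, there are φ(d) elements of order d for each divisor d of 330, and zero for non-divisors.
22 = 2 · 11 divides 330, and φ(22) = 10.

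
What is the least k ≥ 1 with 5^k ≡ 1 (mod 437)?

By Lagrange's theorem, ord_437(5) divides φ(437) = φ(19·23) = (19−1)·(23−1) = 18·22 = 396 = 2^2 · 3^2 · 11.
Divisors of 396: 1, 2, 3, 4, 6, 9, 11, 12, 18, 22, 33, 36, 44, 66, 99, 132, 198, 396.
Check 5^d mod 437 for each divisor in increasing order:
5^1 ≡ 5
5^2 ≡ 25
5^3 ≡ 125
5^4 ≡ 188
5^6 ≡ 330
5^9 ≡ 172
5^11 ≡ 367
5^12 ≡ 87
5^18 ≡ 305
5^22 ≡ 93
5^33 ≡ 45
5^36 ≡ 381
5^44 ≡ 346
5^66 ≡ 277
5^99 ≡ 229
5^132 ≡ 254
5^198 ≡ 1
The smallest such exponent is 198, so the order of 5 is 198.

198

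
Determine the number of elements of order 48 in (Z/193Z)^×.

16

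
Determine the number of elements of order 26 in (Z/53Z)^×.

12

φ(53) = 53 − 1 = 52 = 2^2 · 13.
In a cyclic group of order 52, there are φ(d) elements of order d for each divisor d of 52, and zero for non-divisors.
26 = 2 · 13 divides 52, and φ(26) = 12.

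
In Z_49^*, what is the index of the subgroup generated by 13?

The order of 13 must divide φ(49) = φ(7^2) = 7·(7−1) = 42 = 2 · 3 · 7.
Divisors of 42: 1, 2, 3, 6, 7, 14, 21, 42.
Check 13^d mod 49 for each divisor in increasing order:
13^1 ≡ 13 (mod 49)
13^2 ≡ 22 (mod 49)
13^3 ≡ 41 (mod 49)
13^6 ≡ 15 (mod 49)
13^7 ≡ 48 (mod 49)
13^14 ≡ 1 (mod 49) ✓
The order of 13 is 14, so the subgroup it generates has 14 elements.
[(Z/49Z)^× : ⟨13⟩] = 42/14 = 3.

3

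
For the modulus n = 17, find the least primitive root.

3

φ(17) = 17 − 1 = 16 = 2^4.
g is a primitive root iff g^(16/q) ≢ 1 (mod 17) for each prime q ∈ {2}.
g = 2: 2^8 ≡ 1 — hits 1, so not a primitive root.
g = 3: 3^8 ≡ 16 — none is 1, so 3 is a primitive root.
Hence the least primitive root of 17 is 3.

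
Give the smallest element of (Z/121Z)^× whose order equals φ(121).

φ(121) = φ(11^2) = 11·(11−1) = 110 = 2 · 5 · 11.
Test candidates g = 2, 3, … against the prime factors q ∈ {2, 5, 11} of φ(121): g is a generator iff g^(110/q) ≢ 1 for every such q.
g = 2: 2^55 ≡ 120; 2^22 ≡ 81; 2^10 ≡ 56 — none is 1, so 2 is a primitive root.
Hence the least primitive root of 121 is 2.

2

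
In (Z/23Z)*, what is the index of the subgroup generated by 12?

By Lagrange's theorem, ord_23(12) divides φ(23) = 23 − 1 = 22 = 2 · 11.
Divisors of 22: 1, 2, 11, 22.
Compute 12^d (mod 23) for the divisors d until we hit 1:
12^1 ≡ 12
12^2 ≡ 6
12^11 ≡ 1
Thus |⟨12⟩| = ord(12) = 11.
[(Z/23Z)^× : ⟨12⟩] = 22/11 = 2.

2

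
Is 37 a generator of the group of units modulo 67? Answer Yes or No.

φ(67) = 67 − 1 = 66 = 2 · 3 · 11.
It suffices to check that the order of 37 is not a proper divisor of 66: compute 37^(66/q) for q ∈ {2, 3, 11}.
37^33 ≡ 1 (mod 67)  [q = 2: ≡ 1 ✗]
37^22 ≡ 37 (mod 67)  [q = 3: ≢ 1 ✓]
37^6 ≡ 1 (mod 67)  [q = 11: ≡ 1 ✗]
Since 37^33 ≡ 1, the order of 37 divides 33 < 66, so 37 is not a primitive root.

No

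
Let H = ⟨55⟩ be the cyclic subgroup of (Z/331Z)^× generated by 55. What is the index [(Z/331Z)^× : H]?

Since 55 ∈ (Z/331Z)^×, its order divides φ(331) = 331 − 1 = 330 = 2 · 3 · 5 · 11.
Divisors of 330: 1, 2, 3, 5, 6, 10, 11, 15, 22, 30, 33, 55, 66, 110, 165, 330.
Check 55^d mod 331 for each divisor in increasing order:
55^1 ≡ 55 (mod 331)
55^2 ≡ 46 (mod 331)
55^3 ≡ 213 (mod 331)
55^5 ≡ 199 (mod 331)
55^6 ≡ 22 (mod 331)
55^10 ≡ 212 (mod 331)
55^11 ≡ 75 (mod 331)
55^15 ≡ 151 (mod 331)
55^22 ≡ 329 (mod 331)
55^30 ≡ 293 (mod 331)
55^33 ≡ 181 (mod 331)
55^55 ≡ 300 (mod 331)
55^66 ≡ 323 (mod 331)
55^110 ≡ 299 (mod 331)
55^165 ≡ 330 (mod 331)
55^330 ≡ 1 (mod 331) ✓
So ord_331(55) = 330, hence |⟨55⟩| = 330.
Index = |(Z/331Z)^×| / |⟨55⟩| = 330 / 330 = 1.

1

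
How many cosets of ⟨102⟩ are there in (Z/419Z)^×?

38

ord(102) | φ(419) = 419 − 1 = 418 = 2 · 11 · 19.
Divisors of 418: 1, 2, 11, 19, 22, 38, 209, 418.
Evaluate successive powers at the divisors of 418:
102^1 ≡ 102
102^2 ≡ 348
102^11 ≡ 1
So ord_419(102) = 11, hence |⟨102⟩| = 11.
[(Z/419Z)^× : ⟨102⟩] = 418/11 = 38.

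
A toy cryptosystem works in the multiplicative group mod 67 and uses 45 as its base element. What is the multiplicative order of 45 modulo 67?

Since 45 ∈ (Z/67Z)^×, its order divides φ(67) = 67 − 1 = 66 = 2 · 3 · 11.
Divisors of 66: 1, 2, 3, 6, 11, 22, 33, 66.
Test each divisor d:
45^1 ≡ 45 (mod 67)
45^2 ≡ 15 (mod 67)
45^3 ≡ 5 (mod 67)
45^6 ≡ 25 (mod 67)
45^11 ≡ 66 (mod 67)
45^22 ≡ 1 (mod 67) ✓
Hence ord(45) = 22.

22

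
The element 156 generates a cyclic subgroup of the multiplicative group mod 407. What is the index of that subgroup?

ord(156) | φ(407) = φ(11·37) = (11−1)·(37−1) = 10·36 = 360 = 2^3 · 3^2 · 5.
Divisors of 360: 1, 2, 3, 4, 5, 6, 8, 9, 10, 12, 15, 18, 20, 24, 30, 36, 40, 45, 60, 72, 90, 120, 180, 360.
Test each divisor d:
156^1 ≡ 156
156^2 ≡ 323
156^3 ≡ 327
156^4 ≡ 137
156^5 ≡ 208
156^6 ≡ 295
156^8 ≡ 47
156^9 ≡ 6
156^10 ≡ 122
156^12 ≡ 334
156^15 ≡ 142
156^18 ≡ 36
156^20 ≡ 232
156^24 ≡ 38
156^30 ≡ 221
156^36 ≡ 75
156^40 ≡ 100
156^45 ≡ 43
156^60 ≡ 1
Thus |⟨156⟩| = ord(156) = 60.
[(Z/407Z)^× : ⟨156⟩] = 360/60 = 6.

6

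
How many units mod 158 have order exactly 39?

24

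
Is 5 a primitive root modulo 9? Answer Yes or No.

Yes

φ(9) = φ(3^2) = 3·(3−1) = 6 = 2 · 3.
It suffices to check that the order of 5 is not a proper divisor of 6: compute 5^(6/q) for q ∈ {2, 3}.
5^3 ≡ 8 (mod 9)  [q = 2: ≢ 1 ✓]
5^2 ≡ 7 (mod 9)  [q = 3: ≢ 1 ✓]
Every test exponent gives a nontrivial residue, hence 5 generates the full group.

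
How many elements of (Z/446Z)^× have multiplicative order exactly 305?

φ(446) = φ(2)·φ(223) = 1·222 = 222 = 2 · 3 · 37.
Since (Z/446Z)^× is cyclic of order 222, the number of elements of order d is φ(d) when d | 222 and 0 otherwise.
Since 305 ∤ 222, the count is 0.

0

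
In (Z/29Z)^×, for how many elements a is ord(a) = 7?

6

φ(29) = 29 − 1 = 28 = 2^2 · 7.
(Z/29Z)^× is cyclic (|G| = 28); a cyclic group of order m has exactly φ(d) elements of each order d | m, and none otherwise.
7 | 28, and φ(7) = 7 − 1 = 6.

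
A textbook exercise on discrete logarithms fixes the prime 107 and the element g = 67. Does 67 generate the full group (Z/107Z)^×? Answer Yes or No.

φ(107) = 107 − 1 = 106 = 2 · 53.
It suffices to check that the order of 67 is not a proper divisor of 106: compute 67^(106/q) for q ∈ {2, 53}.
67^53 ≡ 106 (mod 107)  [q = 2: ≢ 1 ✓]
67^2 ≡ 102 (mod 107)  [q = 53: ≢ 1 ✓]
All checks pass, so 67 has order 106 and is a primitive root modulo 107.

Yes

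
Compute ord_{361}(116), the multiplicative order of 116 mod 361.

18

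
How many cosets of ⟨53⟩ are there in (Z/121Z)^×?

By Lagrange's theorem, ord_121(53) divides φ(121) = φ(11^2) = 11·(11−1) = 110 = 2 · 5 · 11.
Divisors of 110: 1, 2, 5, 10, 11, 22, 55, 110.
Evaluate successive powers at the divisors of 110:
53^1 ≡ 53 (mod 121)
53^2 ≡ 26 (mod 121)
53^5 ≡ 12 (mod 121)
53^10 ≡ 23 (mod 121)
53^11 ≡ 9 (mod 121)
53^22 ≡ 81 (mod 121)
53^55 ≡ 1 (mod 121) ✓
Thus |⟨53⟩| = ord(53) = 55.
[(Z/121Z)^× : ⟨53⟩] = 110/55 = 2.

2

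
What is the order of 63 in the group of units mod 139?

23

ord(63) | φ(139) = 139 − 1 = 138 = 2 · 3 · 23.
Divisors of 138: 1, 2, 3, 6, 23, 46, 69, 138.
Check 63^d mod 139 for each divisor in increasing order:
63^1 ≡ 63 (mod 139)
63^2 ≡ 77 (mod 139)
63^3 ≡ 125 (mod 139)
63^6 ≡ 57 (mod 139)
63^23 ≡ 1 (mod 139) ✓
The smallest such exponent is 23, so the order of 63 is 23.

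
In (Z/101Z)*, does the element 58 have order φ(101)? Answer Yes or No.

No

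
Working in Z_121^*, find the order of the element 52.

ord(52) | φ(121) = φ(11^2) = 11·(11−1) = 110 = 2 · 5 · 11.
Divisors of 110: 1, 2, 5, 10, 11, 22, 55, 110.
Test each divisor d:
52^1 ≡ 52 (mod 121)
52^2 ≡ 42 (mod 121)
52^5 ≡ 10 (mod 121)
52^10 ≡ 100 (mod 121)
52^11 ≡ 118 (mod 121)
52^22 ≡ 9 (mod 121)
52^55 ≡ 120 (mod 121)
52^110 ≡ 1 (mod 121) ✓
So ord_121(52) = 110.

110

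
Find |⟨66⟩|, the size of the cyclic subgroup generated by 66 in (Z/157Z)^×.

By Lagrange's theorem, ord_157(66) divides φ(157) = 157 − 1 = 156 = 2^2 · 3 · 13.
Divisors of 156: 1, 2, 3, 4, 6, 12, 13, 26, 39, 52, 78, 156.
Test each divisor d:
66^1 ≡ 66
66^2 ≡ 117
66^3 ≡ 29
66^4 ≡ 30
66^6 ≡ 56
66^12 ≡ 153
66^13 ≡ 50
66^26 ≡ 145
66^39 ≡ 28
66^52 ≡ 144
66^78 ≡ 156
66^156 ≡ 1
So ord_157(66) = 156.

156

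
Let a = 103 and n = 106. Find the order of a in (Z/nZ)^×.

52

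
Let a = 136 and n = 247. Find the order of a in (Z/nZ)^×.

36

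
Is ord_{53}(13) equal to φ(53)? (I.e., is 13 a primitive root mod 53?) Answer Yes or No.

No

φ(53) = 53 − 1 = 52 = 2^2 · 13.
An element g generates (Z/53Z)^× iff g^(52/q) ≢ 1 (mod 53) for each prime q ∈ {2, 13}.
13^26 ≡ 1 (mod 53)  [q = 2: ≡ 1 ✗]
13^4 ≡ 47 (mod 53)  [q = 13: ≢ 1 ✓]
13^26 ≡ 1 shows ord(13) | 26, strictly less than φ(53); not a primitive root.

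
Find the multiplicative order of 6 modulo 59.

By Lagrange's theorem, ord_59(6) divides φ(59) = 59 − 1 = 58 = 2 · 29.
Divisors of 58: 1, 2, 29, 58.
Evaluate successive powers at the divisors of 58:
6^1 ≡ 6 (mod 59)
6^2 ≡ 36 (mod 59)
6^29 ≡ 58 (mod 59)
6^58 ≡ 1 (mod 59) ✓
Therefore the multiplicative order of 6 modulo 59 is 58.

58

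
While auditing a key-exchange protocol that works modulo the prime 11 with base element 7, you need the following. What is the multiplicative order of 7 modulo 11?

10

Since 7 ∈ (Z/11Z)^×, its order divides φ(11) = 11 − 1 = 10 = 2 · 5.
Divisors of 10: 1, 2, 5, 10.
Test each divisor d:
7^1 ≡ 7
7^2 ≡ 5
7^5 ≡ 10
7^10 ≡ 1
Therefore the multiplicative order of 7 modulo 11 is 10.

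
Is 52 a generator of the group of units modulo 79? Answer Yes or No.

φ(79) = 79 − 1 = 78 = 2 · 3 · 13.
An element g generates (Z/79Z)^× iff g^(78/q) ≢ 1 (mod 79) for each prime q ∈ {2, 3, 13}.
52^39 ≡ 1 (mod 79)  [q = 2: ≡ 1 ✗]
52^26 ≡ 1 (mod 79)  [q = 3: ≡ 1 ✗]
52^6 ≡ 65 (mod 79)  [q = 13: ≢ 1 ✓]
52^39 ≡ 1 shows ord(52) | 39, strictly less than φ(79); not a primitive root.

No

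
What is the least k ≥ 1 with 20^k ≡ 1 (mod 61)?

5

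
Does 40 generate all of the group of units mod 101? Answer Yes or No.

Yes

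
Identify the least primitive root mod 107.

2

φ(107) = 107 − 1 = 106 = 2 · 53.
Test candidates g = 2, 3, … against the prime factors q ∈ {2, 53} of φ(107): g is a generator iff g^(106/q) ≢ 1 for every such q.
g = 2: 2^53 ≡ 106; 2^2 ≡ 4 — none is 1, so 2 is a primitive root.
The smallest primitive root modulo 107 is 2.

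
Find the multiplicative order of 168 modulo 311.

Since 168 ∈ (Z/311Z)^×, its order divides φ(311) = 311 − 1 = 310 = 2 · 5 · 31.
Divisors of 310: 1, 2, 5, 10, 31, 62, 155, 310.
Evaluate successive powers at the divisors of 310:
168^1 ≡ 168 (mod 311)
168^2 ≡ 234 (mod 311)
168^5 ≡ 250 (mod 311)
168^10 ≡ 300 (mod 311)
168^31 ≡ 1 (mod 311) ✓
The smallest such exponent is 31, so the order of 168 is 31.

31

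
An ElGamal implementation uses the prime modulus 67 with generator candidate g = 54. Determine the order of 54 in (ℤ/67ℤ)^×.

33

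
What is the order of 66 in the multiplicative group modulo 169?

ord(66) | φ(169) = φ(13^2) = 13·(13−1) = 156 = 2^2 · 3 · 13.
Divisors of 156: 1, 2, 3, 4, 6, 12, 13, 26, 39, 52, 78, 156.
Evaluate successive powers at the divisors of 156:
66^1 ≡ 66 (mod 169)
66^2 ≡ 131 (mod 169)
66^3 ≡ 27 (mod 169)
66^4 ≡ 92 (mod 169)
66^6 ≡ 53 (mod 169)
66^12 ≡ 105 (mod 169)
66^13 ≡ 1 (mod 169) ✓
So ord_169(66) = 13.

13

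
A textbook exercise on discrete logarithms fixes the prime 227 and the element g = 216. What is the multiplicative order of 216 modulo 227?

226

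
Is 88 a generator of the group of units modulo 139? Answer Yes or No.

Yes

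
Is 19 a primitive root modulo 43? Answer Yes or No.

φ(43) = 43 − 1 = 42 = 2 · 3 · 7.
Test 19^(42/q) mod 43 for each prime factor q of 42:
19^21 ≡ 42 (mod 43)  [q = 2: ≢ 1 ✓]
19^14 ≡ 36 (mod 43)  [q = 3: ≢ 1 ✓]
19^6 ≡ 11 (mod 43)  [q = 7: ≢ 1 ✓]
None equal 1, so ord_43(19) = 42: 19 is a primitive root.

Yes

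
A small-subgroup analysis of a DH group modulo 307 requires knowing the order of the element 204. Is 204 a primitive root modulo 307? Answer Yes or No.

No

φ(307) = 307 − 1 = 306 = 2 · 3^2 · 17.
204 is a primitive root mod 307 iff 204^(φ(307)/q) ≢ 1 for every prime q | φ(307), i.e. q ∈ {2, 3, 17}.
204^153 ≡ 306 (mod 307)  [q = 2: ≢ 1 ✓]
204^102 ≡ 1 (mod 307)  [q = 3: ≡ 1 ✗]
204^18 ≡ 216 (mod 307)  [q = 17: ≢ 1 ✓]
The check at q = 3 fails, so 204 generates a proper subgroup.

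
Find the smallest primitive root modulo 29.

2

φ(29) = 29 − 1 = 28 = 2^2 · 7.
Test candidates g = 2, 3, … against the prime factors q ∈ {2, 7} of φ(29): g is a generator iff g^(28/q) ≢ 1 for every such q.
g = 2: 2^14 ≡ 28; 2^4 ≡ 16 — none is 1, so 2 is a primitive root.
So 2 is the smallest generator of (Z/29Z)^×.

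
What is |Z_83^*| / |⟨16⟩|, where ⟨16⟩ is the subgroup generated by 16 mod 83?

2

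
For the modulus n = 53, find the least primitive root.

2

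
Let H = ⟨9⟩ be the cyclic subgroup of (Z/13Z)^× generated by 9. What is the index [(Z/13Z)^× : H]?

4

ord(9) | φ(13) = 13 − 1 = 12 = 2^2 · 3.
Divisors of 12: 1, 2, 3, 4, 6, 12.
Compute 9^d (mod 13) for the divisors d until we hit 1:
9^1 ≡ 9 (mod 13)
9^2 ≡ 3 (mod 13)
9^3 ≡ 1 (mod 13) ✓
The order of 9 is 3, so the subgroup it generates has 3 elements.
[(Z/13Z)^× : ⟨9⟩] = 12/3 = 4.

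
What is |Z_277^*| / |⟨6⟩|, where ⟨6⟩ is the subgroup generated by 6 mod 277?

1

The order of 6 must divide φ(277) = 277 − 1 = 276 = 2^2 · 3 · 23.
Divisors of 276: 1, 2, 3, 4, 6, 12, 23, 46, 69, 92, 138, 276.
Test each divisor d:
6^1 ≡ 6 (mod 277)
6^2 ≡ 36 (mod 277)
6^3 ≡ 216 (mod 277)
6^4 ≡ 188 (mod 277)
6^6 ≡ 120 (mod 277)
6^12 ≡ 273 (mod 277)
6^23 ≡ 95 (mod 277)
6^46 ≡ 161 (mod 277)
6^69 ≡ 60 (mod 277)
6^92 ≡ 160 (mod 277)
6^138 ≡ 276 (mod 277)
6^276 ≡ 1 (mod 277) ✓
Thus |⟨6⟩| = ord(6) = 276.
The index is φ(277) / ord(6) = 276 / 276 = 1.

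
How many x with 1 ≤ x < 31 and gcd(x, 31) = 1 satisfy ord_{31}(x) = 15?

φ(31) = 31 − 1 = 30 = 2 · 3 · 5.
Since (Z/31Z)^× is cyclic of order 30, the number of elements of order d is φ(d) when d | 30 and 0 otherwise.
15 = 3 · 5 divides 30, and φ(15) = 8.

8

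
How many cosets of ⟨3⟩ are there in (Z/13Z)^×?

Since 3 ∈ (Z/13Z)^×, its order divides φ(13) = 13 − 1 = 12 = 2^2 · 3.
Divisors of 12: 1, 2, 3, 4, 6, 12.
Evaluate successive powers at the divisors of 12:
3^1 ≡ 3 (mod 13)
3^2 ≡ 9 (mod 13)
3^3 ≡ 1 (mod 13) ✓
So ord_13(3) = 3, hence |⟨3⟩| = 3.
[(Z/13Z)^× : ⟨3⟩] = 12/3 = 4.

4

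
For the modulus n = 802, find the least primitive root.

φ(802) = φ(2)·φ(401) = 1·400 = 400 = 2^4 · 5^2.
Test candidates g = 2, 3, … against the prime factors q ∈ {2, 5} of φ(802): g is a generator iff g^(400/q) ≢ 1 for every such q.
g = 2: gcd(2, 802) = 2 > 1, not a unit — skip.
g = 3: 3^200 ≡ 801; 3^80 ≡ 473 — none is 1, so 3 is a primitive root.
So 3 is the smallest generator of (Z/802Z)^×.

3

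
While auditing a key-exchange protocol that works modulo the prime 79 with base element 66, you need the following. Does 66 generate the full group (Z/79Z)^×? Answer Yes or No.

Yes

φ(79) = 79 − 1 = 78 = 2 · 3 · 13.
Test 66^(78/q) mod 79 for each prime factor q of 78:
66^39 ≡ 78 (mod 79)  [q = 2: ≢ 1 ✓]
66^26 ≡ 23 (mod 79)  [q = 3: ≢ 1 ✓]
66^6 ≡ 67 (mod 79)  [q = 13: ≢ 1 ✓]
All checks pass, so 66 has order 78 and is a primitive root modulo 79.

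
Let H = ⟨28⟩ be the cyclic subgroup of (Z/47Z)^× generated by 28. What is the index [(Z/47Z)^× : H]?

2

Since 28 ∈ (Z/47Z)^×, its order divides φ(47) = 47 − 1 = 46 = 2 · 23.
Divisors of 46: 1, 2, 23, 46.
Test each divisor d:
28^1 ≡ 28 (mod 47)
28^2 ≡ 32 (mod 47)
28^23 ≡ 1 (mod 47) ✓
So ord_47(28) = 23, hence |⟨28⟩| = 23.
Index = |(Z/47Z)^×| / |⟨28⟩| = 46 / 23 = 2.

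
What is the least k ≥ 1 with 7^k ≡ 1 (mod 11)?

By Lagrange's theorem, ord_11(7) divides φ(11) = 11 − 1 = 10 = 2 · 5.
Divisors of 10: 1, 2, 5, 10.
Compute 7^d (mod 11) for the divisors d until we hit 1:
7^1 ≡ 7 (mod 11)
7^2 ≡ 5 (mod 11)
7^5 ≡ 10 (mod 11)
7^10 ≡ 1 (mod 11) ✓
Hence ord(7) = 10.

10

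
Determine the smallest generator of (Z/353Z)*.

3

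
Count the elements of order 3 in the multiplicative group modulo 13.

φ(13) = 13 − 1 = 12 = 2^2 · 3.
(Z/13Z)^× is cyclic (|G| = 12); a cyclic group of order m has exactly φ(d) elements of each order d | m, and none otherwise.
3 | 12, and φ(3) = 3 − 1 = 2.

2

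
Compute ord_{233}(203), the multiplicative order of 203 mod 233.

116

By Lagrange's theorem, ord_233(203) divides φ(233) = 233 − 1 = 232 = 2^3 · 29.
Divisors of 232: 1, 2, 4, 8, 29, 58, 116, 232.
Compute 203^d (mod 233) for the divisors d until we hit 1:
203^1 ≡ 203 (mod 233)
203^2 ≡ 201 (mod 233)
203^4 ≡ 92 (mod 233)
203^8 ≡ 76 (mod 233)
203^29 ≡ 144 (mod 233)
203^58 ≡ 232 (mod 233)
203^116 ≡ 1 (mod 233) ✓
Therefore the multiplicative order of 203 modulo 233 is 116.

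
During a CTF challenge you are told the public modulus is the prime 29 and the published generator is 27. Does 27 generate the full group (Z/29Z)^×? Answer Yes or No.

φ(29) = 29 − 1 = 28 = 2^2 · 7.
An element g generates (Z/29Z)^× iff g^(28/q) ≢ 1 (mod 29) for each prime q ∈ {2, 7}.
27^14 ≡ 28 (mod 29)  [q = 2: ≢ 1 ✓]
27^4 ≡ 16 (mod 29)  [q = 7: ≢ 1 ✓]
Every test exponent gives a nontrivial residue, hence 27 generates the full group.

Yes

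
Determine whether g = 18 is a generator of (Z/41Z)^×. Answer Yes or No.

φ(41) = 41 − 1 = 40 = 2^3 · 5.
It suffices to check that the order of 18 is not a proper divisor of 40: compute 18^(40/q) for q ∈ {2, 5}.
18^20 ≡ 1 (mod 41)  [q = 2: ≡ 1 ✗]
18^8 ≡ 10 (mod 41)  [q = 5: ≢ 1 ✓]
The check at q = 2 fails, so 18 generates a proper subgroup.

No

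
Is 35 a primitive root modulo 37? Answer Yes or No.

φ(37) = 37 − 1 = 36 = 2^2 · 3^2.
35 is a primitive root mod 37 iff 35^(φ(37)/q) ≢ 1 for every prime q | φ(37), i.e. q ∈ {2, 3}.
35^18 ≡ 36 (mod 37)  [q = 2: ≢ 1 ✓]
35^12 ≡ 26 (mod 37)  [q = 3: ≢ 1 ✓]
All checks pass, so 35 has order 36 and is a primitive root modulo 37.

Yes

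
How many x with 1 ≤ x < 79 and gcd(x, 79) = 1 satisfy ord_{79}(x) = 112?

φ(79) = 79 − 1 = 78 = 2 · 3 · 13.
Since (Z/79Z)^× is cyclic of order 78, the number of elements of order d is φ(d) when d | 78 and 0 otherwise.
Since 112 ∤ 78, the count is 0.

0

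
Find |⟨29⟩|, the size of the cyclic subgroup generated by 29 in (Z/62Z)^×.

10

The order of 29 must divide φ(62) = φ(2)·φ(31) = 1·30 = 30 = 2 · 3 · 5.
Divisors of 30: 1, 2, 3, 5, 6, 10, 15, 30.
Test each divisor d:
29^1 ≡ 29 (mod 62)
29^2 ≡ 35 (mod 62)
29^3 ≡ 23 (mod 62)
29^5 ≡ 61 (mod 62)
29^6 ≡ 33 (mod 62)
29^10 ≡ 1 (mod 62) ✓
The smallest such exponent is 10, so the order of 29 is 10.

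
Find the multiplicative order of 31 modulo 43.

21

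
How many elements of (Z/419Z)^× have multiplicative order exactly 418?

180

φ(419) = 419 − 1 = 418 = 2 · 11 · 19.
(Z/419Z)^× is cyclic (|G| = 418); a cyclic group of order m has exactly φ(d) elements of each order d | m, and none otherwise.
418 = 2 · 11 · 19 divides 418, and φ(418) = 180.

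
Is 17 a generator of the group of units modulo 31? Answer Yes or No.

φ(31) = 31 − 1 = 30 = 2 · 3 · 5.
It suffices to check that the order of 17 is not a proper divisor of 30: compute 17^(30/q) for q ∈ {2, 3, 5}.
17^15 ≡ 30 (mod 31)  [q = 2: ≢ 1 ✓]
17^10 ≡ 25 (mod 31)  [q = 3: ≢ 1 ✓]
17^6 ≡ 8 (mod 31)  [q = 5: ≢ 1 ✓]
None equal 1, so ord_31(17) = 30: 17 is a primitive root.

Yes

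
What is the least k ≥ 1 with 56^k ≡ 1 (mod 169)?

78

Since 56 ∈ (Z/169Z)^×, its order divides φ(169) = φ(13^2) = 13·(13−1) = 156 = 2^2 · 3 · 13.
Divisors of 156: 1, 2, 3, 4, 6, 12, 13, 26, 39, 52, 78, 156.
Test each divisor d:
56^1 ≡ 56 (mod 169)
56^2 ≡ 94 (mod 169)
56^3 ≡ 25 (mod 169)
56^4 ≡ 48 (mod 169)
56^6 ≡ 118 (mod 169)
56^12 ≡ 66 (mod 169)
56^13 ≡ 147 (mod 169)
56^26 ≡ 146 (mod 169)
56^39 ≡ 168 (mod 169)
56^52 ≡ 22 (mod 169)
56^78 ≡ 1 (mod 169) ✓
Therefore the multiplicative order of 56 modulo 169 is 78.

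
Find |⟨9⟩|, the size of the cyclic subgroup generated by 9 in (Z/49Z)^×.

The order of 9 must divide φ(49) = φ(7^2) = 7·(7−1) = 42 = 2 · 3 · 7.
Divisors of 42: 1, 2, 3, 6, 7, 14, 21, 42.
Evaluate successive powers at the divisors of 42:
9^1 ≡ 9 (mod 49)
9^2 ≡ 32 (mod 49)
9^3 ≡ 43 (mod 49)
9^6 ≡ 36 (mod 49)
9^7 ≡ 30 (mod 49)
9^14 ≡ 18 (mod 49)
9^21 ≡ 1 (mod 49) ✓
Hence ord(9) = 21.

21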